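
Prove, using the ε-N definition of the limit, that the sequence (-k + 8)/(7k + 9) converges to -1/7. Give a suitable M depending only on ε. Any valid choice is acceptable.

M = (65/49)/ε

Suppose ε > 0. For k ≥ 1, |(-k + 8)/(7k + 9) + 1/7| = |65|/(7(7k + 9)) = 65/(7(7k + 9)).
Since 7k + 9 ≥ 7k for k ≥ 1, this is ≤ 65/(7·7k) = (65/49)/k.
So |(-k + 8)/(7k + 9) + 1/7| < ε whenever k > (65/49)/ε.
Take M = (65/49)/ε. If k > M then |(-k + 8)/(7k + 9) + 1/7| ≤ (65/49)/k < ε.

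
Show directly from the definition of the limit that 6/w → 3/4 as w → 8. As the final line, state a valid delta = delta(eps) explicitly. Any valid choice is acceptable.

delta = min(4, (16/3)eps)

Suppose eps > 0. We seek delta > 0 such that 0 < |w − 8| < delta implies |6/w − (3/4)| < eps.
|6/w − (3/4)| = 6·|8 − w|/(8·|w|) = 6|w − 8|/(8|w|).
Require delta ≤ 4 so that |w| > 8 − 4 = 4, hence 8|w| > 32.
Then |6/w − (3/4)| < 6|w − 8|/32, which is < eps when |w − 8| < (16/3)eps.
Take delta = min(4, (16/3)eps). Then 0 < |w − 8| < delta gives both |w − 8| < 4 and |w − 8| < (16/3)eps, so |6/w − (3/4)| < eps.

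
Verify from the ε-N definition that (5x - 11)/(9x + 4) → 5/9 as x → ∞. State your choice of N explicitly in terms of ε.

N = (119/81)/ε

Let ε > 0. We seek N > 0 such that x > N implies |(5x - 11)/(9x + 4) − (5/9)| < ε.
(5x - 11)/(9x + 4) − (5/9) = (9(5x - 11) − 5(9x + 4)) / (9(9x + 4)) = -119/(9(9x + 4)).
For x > 0 we have 9x + 4 > 9x, so |(5x - 11)/(9x + 4) − (5/9)| = 119/(9(9x + 4)) < 119/(9·9x) = (119/81)/x.
Thus |(5x - 11)/(9x + 4) − (5/9)| < ε whenever x > (119/81)/ε.
Take N = (119/81)/ε. If x > N then |(5x - 11)/(9x + 4) − (5/9)| < (119/81)/x < ε.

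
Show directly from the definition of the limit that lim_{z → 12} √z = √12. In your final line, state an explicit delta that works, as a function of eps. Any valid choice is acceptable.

delta = min(12, √12·eps)

Let eps > 0. We want delta > 0 such that 0 < |z − 12| < delta implies |√z − √12| < eps.
Multiplying by the conjugate, |√z − √12| = |z − 12|/(√z + √12).
Restrict delta ≤ 12 so that |z − 12| < 12 forces z > 0, and then √z + √12 > √12.
Hence |√z − √12| < |z − 12|/√12, which is < eps once |z − 12| < √12·eps.
Take delta = min(12, √12·eps). If 0 < |z − 12| < delta then z > 0 and |√z − √12| < |z − 12|/√12 < eps.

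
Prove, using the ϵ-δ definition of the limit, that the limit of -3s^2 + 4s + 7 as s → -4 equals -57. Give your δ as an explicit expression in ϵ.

Suppose ϵ > 0. We want δ > 0 such that 0 < |s + 4| < δ implies |(-3s^2 + 4s + 7) + 57| < ϵ.
(-3s^2 + 4s + 7) + 57 = -3s^2 + 4s + 64 = (s + 4)(-3s + 16).
So |(-3s^2 + 4s + 7) + 57| = |s + 4|·|-3s + 16|.
Assume first that |s + 4| < 1, so |s| < 5. Then |-3s + 16| ≤ 3·5 + 16 = 31.
Hence |(-3s^2 + 4s + 7) + 57| ≤ 31|s + 4| < ϵ provided |s + 4| < ϵ/31.
Choosing δ = min(1, ϵ/31) ensures both conditions, hence |(-3s^2 + 4s + 7) + 57| < ϵ.

δ = min(1, ϵ/31)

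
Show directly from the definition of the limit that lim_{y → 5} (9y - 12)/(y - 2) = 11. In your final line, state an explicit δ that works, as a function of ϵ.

Let ϵ > 0 be given. We want δ > 0 with 0 < |y − 5| < δ ⇒ |(9y - 12)/(y - 2) − 11| < ϵ.
Combining over a common denominator, (9y - 12)/(y - 2) − 11 = [(9y - 12)·3 − 33·(y - 2)] / [3·(y - 2)] = -6(y − 5) / (3(y - 2)).
So |(9y - 12)/(y - 2) − 11| = 6|y − 5| / (3·|y − 2|).
Restrict δ ≤ 3/2. Then |y − 5| < 3/2 gives |y − 2| = |(y − 5) + 3| ≥ 3 − 3/2 = 3/2.
Hence |(9y - 12)/(y - 2) − 11| < 6|y − 5|/(3·(3/2)) = (4/3)|y − 5|, which is < ϵ once |y − 5| < (3/4)ϵ.
Take δ = min(3/2, (3/4)ϵ). Then 0 < |y − 5| < δ forces both bounds, so |(9y - 12)/(y - 2) − 11| < ϵ.

δ = min(3/2, (3/4)ϵ)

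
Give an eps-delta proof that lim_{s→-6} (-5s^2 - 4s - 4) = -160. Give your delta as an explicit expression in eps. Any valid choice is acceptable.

Suppose eps > 0. We want delta > 0 such that 0 < |s + 6| < delta implies |(-5s^2 - 4s - 4) + 160| < eps.
(-5s^2 - 4s - 4) + 160 = -5s^2 - 4s + 156 = (s + 6)(-5s + 26).
So |(-5s^2 - 4s - 4) + 160| = |s + 6|·|-5s + 26|.
Assume first that |s + 6| < 1, so |s| < 7. Then |-5s + 26| ≤ 5·7 + 26 = 61.
Hence |(-5s^2 - 4s - 4) + 160| ≤ 61|s + 6| < eps provided |s + 6| < eps/61.
Take delta = min(1, eps/61). Then 0 < |s + 6| < delta gives both |s + 6| < 1 and |s + 6| < eps/61, so |(-5s^2 - 4s - 4) + 160| < eps.

delta = min(1, eps/61)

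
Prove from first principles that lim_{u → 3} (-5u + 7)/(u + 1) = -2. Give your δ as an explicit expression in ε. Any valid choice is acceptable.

δ = min(2, (2/3)ε)

Let ε > 0. We want δ > 0 with 0 < |u − 3| < δ ⇒ |(-5u + 7)/(u + 1) + 2| < ε.
Combining over a common denominator, (-5u + 7)/(u + 1) + 2 = [(-5u + 7)·4 − (-8)·(u + 1)] / [4·(u + 1)] = -12(u − 3) / (4(u + 1)).
So |(-5u + 7)/(u + 1) + 2| = 12|u − 3| / (4·|u + 1|).
Require δ ≤ 2, so |u + 1| ≥ |4| − |u − 3| > 4 − 2 = 2.
Hence |(-5u + 7)/(u + 1) + 2| < 12|u − 3|/(4·2) = (3/2)|u − 3|, which is < ε once |u − 3| < (2/3)ε.
Take δ = min(2, (2/3)ε). Then 0 < |u − 3| < δ forces both bounds, so |(-5u + 7)/(u + 1) + 2| < ε.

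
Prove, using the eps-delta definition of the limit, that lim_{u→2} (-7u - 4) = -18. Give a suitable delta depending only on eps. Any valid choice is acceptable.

delta = eps/7

Suppose eps > 0. We need delta > 0 so that 0 < |u − 2| < delta implies |(-7u - 4) + 18| < eps.
|(-7u - 4) + 18| = |-7u + 14| = 7|u − 2|.
Thus it suffices that |u − 2| < eps/7.
Choosing delta = eps/7 gives |(-7u - 4) + 18| = 7|u − 2| < eps whenever |u − 2| < delta.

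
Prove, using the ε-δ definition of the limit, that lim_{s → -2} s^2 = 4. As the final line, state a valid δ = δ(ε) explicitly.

Suppose ε > 0. We seek δ > 0 with 0 < |s + 2| < δ ⇒ |s^2 − 4| < ε.
Factor: s^2 − 4 = (s + 2)(s - 2), so |s^2 − 4| = |s + 2|·|s - 2|.
Restrict δ ≤ 1. Then |s + 2| < 1 gives |s| < 3, so by the triangle inequality |s - 2| ≤ 3 + 2 = 5.
Hence |s^2 − 4| ≤ 5|s + 2|, which is < ε once |s + 2| < ε/5.
Take δ = min(1, ε/5). If 0 < |s + 2| < δ then both bounds hold and |s^2 − 4| ≤ 5|s + 2| < 5·(ε/5) = ε.

δ = min(1, ε/5)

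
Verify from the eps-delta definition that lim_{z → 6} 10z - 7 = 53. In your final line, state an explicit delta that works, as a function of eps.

Let eps > 0. We need delta > 0 so that 0 < |z − 6| < delta implies |(10z - 7) − 53| < eps.
Since (10z - 7) − 53 = 10(z − 6), we have |(10z - 7) − 53| = 10|z − 6|.
Thus it suffices that |z − 6| < eps/10.
Take delta = eps/10. If 0 < |z − 6| < delta then |(10z - 7) − 53| = 10|z − 6| < 10·(eps/10) = eps.

delta = eps/10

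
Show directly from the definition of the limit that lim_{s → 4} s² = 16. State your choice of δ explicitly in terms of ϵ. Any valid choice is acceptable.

Let ϵ > 0 be given. We seek δ > 0 with 0 < |s − 4| < δ ⇒ |s² − 16| < ϵ.
Factor: s² − 16 = (s − 4)(s + 4), so |s² − 16| = |s − 4|·|s + 4|.
Restrict δ ≤ 2. Then |s − 4| < 2 gives |s| < 6, so by the triangle inequality |s + 4| ≤ 6 + 4 = 10.
Hence |s² − 16| ≤ 10|s − 4|, which is < ϵ once |s − 4| < ϵ/10.
Take δ = min(2, ϵ/10). If 0 < |s − 4| < δ then both bounds hold and |s² − 16| ≤ 10|s − 4| < 10·(ϵ/10) = ϵ.

δ = min(2, ϵ/10)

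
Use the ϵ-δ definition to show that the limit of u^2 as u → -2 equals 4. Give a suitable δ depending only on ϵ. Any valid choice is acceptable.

Let ϵ > 0. We seek δ > 0 with 0 < |u + 2| < δ ⇒ |u^2 − 4| < ϵ.
Factor: u^2 − 4 = (u + 2)(u - 2), so |u^2 − 4| = |u + 2|·|u - 2|.
Restrict δ ≤ 1. Then |u + 2| < 1 gives |u| < 3, so by the triangle inequality |u - 2| ≤ 3 + 2 = 5.
Hence |u^2 − 4| ≤ 5|u + 2|, which is < ϵ once |u + 2| < ϵ/5.
Take δ = min(1, ϵ/5). If 0 < |u + 2| < δ then both bounds hold and |u^2 − 4| ≤ 5|u + 2| < 5·(ϵ/5) = ϵ.

δ = min(1, ϵ/5)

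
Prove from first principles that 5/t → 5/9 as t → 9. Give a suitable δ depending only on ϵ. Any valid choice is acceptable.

Let ϵ > 0 be given. We seek δ > 0 such that 0 < |t − 9| < δ implies |5/t − (5/9)| < ϵ.
|5/t − (5/9)| = 5·|9 − t|/(9·|t|) = 5|t − 9|/(9|t|).
Require δ ≤ 9/2 so that |t| > 9 − 9/2 = 9/2, hence 9|t| > 81/2.
Then |5/t − (5/9)| < 5|t − 9|/(81/2), which is < ϵ when |t − 9| < (81/10)ϵ.
Take δ = min(9/2, (81/10)ϵ). Then 0 < |t − 9| < δ gives both |t − 9| < 9/2 and |t − 9| < (81/10)ϵ, so |5/t − (5/9)| < ϵ.

δ = min(9/2, (81/10)ϵ)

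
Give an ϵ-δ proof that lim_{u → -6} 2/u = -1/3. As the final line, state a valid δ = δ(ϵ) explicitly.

Fix ϵ > 0. We seek δ > 0 such that 0 < |u + 6| < δ implies |2/u + 1/3| < ϵ.
|2/u + 1/3| = 2·|-6 − u|/(6·|u|) = 2|u + 6|/(6|u|).
Require δ ≤ 3 so that |u| > 6 − 3 = 3, hence 6|u| > 18.
Then |2/u + 1/3| < 2|u + 6|/18, which is < ϵ when |u + 6| < 9ϵ.
Take δ = min(3, 9ϵ). Then 0 < |u + 6| < δ gives both |u + 6| < 3 and |u + 6| < 9ϵ, so |2/u + 1/3| < ϵ.

δ = min(3, 9ϵ)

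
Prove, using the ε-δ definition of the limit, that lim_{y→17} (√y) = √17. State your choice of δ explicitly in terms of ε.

δ = min(17, √17·ε)

Let ε > 0 be given. We want δ > 0 such that 0 < |y − 17| < δ implies |√y − √17| < ε.
Multiplying by the conjugate, |√y − √17| = |y − 17|/(√y + √17).
Restrict δ ≤ 17 so that |y − 17| < 17 forces y > 0, and then √y + √17 > √17.
Hence |√y − √17| < |y − 17|/√17, which is < ε once |y − 17| < √17·ε.
Take δ = min(17, √17·ε). If 0 < |y − 17| < δ then y > 0 and |√y − √17| < |y − 17|/√17 < ε.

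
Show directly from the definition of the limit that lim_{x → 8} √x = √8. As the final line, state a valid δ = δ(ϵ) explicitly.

δ = min(8, √8·ϵ)

Fix ϵ > 0. We want δ > 0 such that 0 < |x − 8| < δ implies |√x − √8| < ϵ.
Multiplying by the conjugate, |√x − √8| = |x − 8|/(√x + √8).
Restrict δ ≤ 8 so that |x − 8| < 8 forces x > 0, and then √x + √8 > √8.
Hence |√x − √8| < |x − 8|/√8, which is < ϵ once |x − 8| < √8·ϵ.
Take δ = min(8, √8·ϵ). If 0 < |x − 8| < δ then x > 0 and |√x − √8| < |x − 8|/√8 < ϵ.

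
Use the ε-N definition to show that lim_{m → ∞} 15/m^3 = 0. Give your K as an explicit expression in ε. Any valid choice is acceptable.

K = (15/ε)^{1/3}

Fix ε > 0. For m ≥ 1, |15/m^3 − 0| = 15/m^3.
15/m^3 < ε ⇔ m^3 > 15/ε ⇔ m > (15/ε)^{1/3}.
Take K = (15/ε)^{1/3}. Then m > K implies 15/m^3 < ε.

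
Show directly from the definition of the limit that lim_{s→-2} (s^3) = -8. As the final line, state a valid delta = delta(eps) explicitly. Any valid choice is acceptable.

delta = min(1, eps/19)

Suppose eps > 0. We seek delta > 0 with 0 < |s + 2| < delta ⇒ |s^3 + 8| < eps.
Factor: s^3 + 8 = (s + 2)(s^2 - 2s + 4), so |s^3 + 8| = |s + 2|·|s^2 - 2s + 4|.
Impose delta ≤ 1 so that |s| < 3; then |s^2 - 2s + 4| ≤ 19.
Hence |s^3 + 8| ≤ 19|s + 2|, which is < eps once |s + 2| < eps/19.
Take delta = min(1, eps/19). If 0 < |s + 2| < delta then both bounds hold and |s^3 + 8| ≤ 19|s + 2| < 19·(eps/19) = eps.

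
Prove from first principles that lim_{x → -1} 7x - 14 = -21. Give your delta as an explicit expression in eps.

Let eps > 0 be given. We need delta > 0 so that 0 < |x + 1| < delta implies |(7x - 14) + 21| < eps.
|(7x - 14) + 21| = |7x + 7| = 7|x + 1|.
So 7|x + 1| < eps exactly when |x + 1| < eps/7.
Take delta = eps/7. If 0 < |x + 1| < delta then |(7x - 14) + 21| = 7|x + 1| < 7·(eps/7) = eps.

delta = eps/7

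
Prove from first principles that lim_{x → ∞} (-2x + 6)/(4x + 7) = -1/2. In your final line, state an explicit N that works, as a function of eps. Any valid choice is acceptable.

N = (19/8)/eps

Let eps > 0. We seek N > 0 such that x > N implies |(-2x + 6)/(4x + 7) + 1/2| < eps.
(-2x + 6)/(4x + 7) + 1/2 = (4(-2x + 6) − (-2)(4x + 7)) / (4(4x + 7)) = 38/(4(4x + 7)).
For x > 0 we have 4x + 7 > 4x, so |(-2x + 6)/(4x + 7) + 1/2| = 38/(4(4x + 7)) < 38/(4·4x) = (19/8)/x.
Thus |(-2x + 6)/(4x + 7) + 1/2| < eps whenever x > (19/8)/eps.
Take N = (19/8)/eps. If x > N then |(-2x + 6)/(4x + 7) + 1/2| < (19/8)/x < eps.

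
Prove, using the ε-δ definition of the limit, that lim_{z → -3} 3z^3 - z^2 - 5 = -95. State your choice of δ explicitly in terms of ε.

δ = min(2, ε/155)

Let ε > 0 be given. We want δ > 0 such that 0 < |z + 3| < δ implies |(3z^3 - z^2 - 5) + 95| < ε.
(3z^3 - z^2 - 5) + 95 = 3z^3 - z^2 + 90 = (z + 3)(3z^2 - 10z + 30).
So |(3z^3 - z^2 - 5) + 95| = |z + 3|·|3z^2 - 10z + 30|.
Assume first that |z + 3| < 2, so |z| < 5. Then |3z^2 - 10z + 30| ≤ 3·5^2 + 10·5 + 30 = 155.
Hence |(3z^3 - z^2 - 5) + 95| ≤ 155|z + 3| < ε provided |z + 3| < ε/155.
Choosing δ = min(2, ε/155) ensures both conditions, hence |(3z^3 - z^2 - 5) + 95| < ε.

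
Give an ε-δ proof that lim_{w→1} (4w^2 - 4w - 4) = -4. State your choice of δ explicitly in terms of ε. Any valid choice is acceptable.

Fix ε > 0. We want δ > 0 such that 0 < |w − 1| < δ implies |(4w^2 - 4w - 4) + 4| < ε.
(4w^2 - 4w - 4) + 4 = 4w^2 - 4w = (w − 1)(4w).
So |(4w^2 - 4w - 4) + 4| = |w − 1|·|4w|.
Require δ ≤ 1. Then |w − 1| < 1 gives |w| < 2, and by the triangle inequality |4w| ≤ 4·2 = 8.
Hence |(4w^2 - 4w - 4) + 4| ≤ 8|w − 1| < ε provided |w − 1| < ε/8.
Choosing δ = min(1, ε/8) ensures both conditions, hence |(4w^2 - 4w - 4) + 4| < ε.

δ = min(1, ε/8)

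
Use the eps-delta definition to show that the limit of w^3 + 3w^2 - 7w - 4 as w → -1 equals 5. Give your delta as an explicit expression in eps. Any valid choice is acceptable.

Let eps > 0. We want delta > 0 such that 0 < |w + 1| < delta implies |(w^3 + 3w^2 - 7w - 4) − 5| < eps.
(w^3 + 3w^2 - 7w - 4) − 5 = w^3 + 3w^2 - 7w - 9 = (w + 1)(w^2 + 2w - 9).
So |(w^3 + 3w^2 - 7w - 4) − 5| = |w + 1|·|w^2 + 2w - 9|.
Require delta ≤ 1. Then |w + 1| < 1 gives |w| < 2, and by the triangle inequality |w^2 + 2w - 9| ≤ 2^2 + 2·2 + 9 = 17.
Hence |(w^3 + 3w^2 - 7w - 4) − 5| ≤ 17|w + 1| < eps provided |w + 1| < eps/17.
Choosing delta = min(1, eps/17) ensures both conditions, hence |(w^3 + 3w^2 - 7w - 4) − 5| < eps.

delta = min(1, eps/17)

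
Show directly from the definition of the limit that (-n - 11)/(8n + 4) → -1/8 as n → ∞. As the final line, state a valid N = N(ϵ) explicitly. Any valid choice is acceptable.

N = (21/16)/ϵ

Suppose ϵ > 0. For n ≥ 1, |(-n - 11)/(8n + 4) + 1/8| = |-84|/(8(8n + 4)) = 84/(8(8n + 4)).
Since 8n + 4 ≥ 8n for n ≥ 1, this is ≤ 84/(8·8n) = (21/16)/n.
So |(-n - 11)/(8n + 4) + 1/8| < ϵ whenever n > (21/16)/ϵ.
Take N = (21/16)/ϵ. If n > N then |(-n - 11)/(8n + 4) + 1/8| ≤ (21/16)/n < ϵ.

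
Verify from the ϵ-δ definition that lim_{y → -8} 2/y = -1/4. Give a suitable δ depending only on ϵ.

Fix ϵ > 0. We seek δ > 0 such that 0 < |y + 8| < δ implies |2/y + 1/4| < ϵ.
|2/y + 1/4| = 2·|-8 − y|/(8·|y|) = 2|y + 8|/(8|y|).
Require δ ≤ 4 so that |y| > 8 − 4 = 4, hence 8|y| > 32.
Then |2/y + 1/4| < 2|y + 8|/32, which is < ϵ when |y + 8| < 16ϵ.
Take δ = min(4, 16ϵ). Then 0 < |y + 8| < δ gives both |y + 8| < 4 and |y + 8| < 16ϵ, so |2/y + 1/4| < ϵ.

δ = min(4, 16ϵ)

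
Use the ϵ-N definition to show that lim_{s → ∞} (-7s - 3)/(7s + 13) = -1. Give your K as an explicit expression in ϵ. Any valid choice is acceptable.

K = (10/7)/ϵ

Suppose ϵ > 0. We seek K > 0 such that s > K implies |(-7s - 3)/(7s + 13) + 1| < ϵ.
(-7s - 3)/(7s + 13) + 1 = (7(-7s - 3) − (-7)(7s + 13)) / (7(7s + 13)) = 70/(7(7s + 13)).
For s > 0 we have 7s + 13 > 7s, so |(-7s - 3)/(7s + 13) + 1| = 70/(7(7s + 13)) < 70/(7·7s) = (10/7)/s.
Thus |(-7s - 3)/(7s + 13) + 1| < ϵ whenever s > (10/7)/ϵ.
Take K = (10/7)/ϵ. If s > K then |(-7s - 3)/(7s + 13) + 1| < (10/7)/s < ϵ.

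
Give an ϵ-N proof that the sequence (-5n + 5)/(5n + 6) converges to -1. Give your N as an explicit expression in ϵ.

Let ϵ > 0 be given. For n ≥ 1, |(-5n + 5)/(5n + 6) + 1| = |55|/(5(5n + 6)) = 55/(5(5n + 6)).
Since 5n + 6 ≥ 5n for n ≥ 1, this is ≤ 55/(5·5n) = (11/5)/n.
So |(-5n + 5)/(5n + 6) + 1| < ϵ whenever n > (11/5)/ϵ.
Take N = (11/5)/ϵ. If n > N then |(-5n + 5)/(5n + 6) + 1| ≤ (11/5)/n < ϵ.

N = (11/5)/ϵ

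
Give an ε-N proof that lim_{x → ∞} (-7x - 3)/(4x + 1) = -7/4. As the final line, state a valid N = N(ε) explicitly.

N = (5/16)/ε

Fix ε > 0. We seek N > 0 such that x > N implies |(-7x - 3)/(4x + 1) + 7/4| < ε.
(-7x - 3)/(4x + 1) + 7/4 = (4(-7x - 3) − (-7)(4x + 1)) / (4(4x + 1)) = -5/(4(4x + 1)).
For x > 0 we have 4x + 1 > 4x, so |(-7x - 3)/(4x + 1) + 7/4| = 5/(4(4x + 1)) < 5/(4·4x) = (5/16)/x.
Thus |(-7x - 3)/(4x + 1) + 7/4| < ε whenever x > (5/16)/ε.
Take N = (5/16)/ε. If x > N then |(-7x - 3)/(4x + 1) + 7/4| < (5/16)/x < ε.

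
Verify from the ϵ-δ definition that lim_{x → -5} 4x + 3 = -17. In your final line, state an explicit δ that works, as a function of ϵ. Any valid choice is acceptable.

Let ϵ > 0 be given. We need δ > 0 so that 0 < |x + 5| < δ implies |(4x + 3) + 17| < ϵ.
|(4x + 3) + 17| = |4x + 20| = 4|x + 5|.
So 4|x + 5| < ϵ exactly when |x + 5| < ϵ/4.
Take δ = ϵ/4. If 0 < |x + 5| < δ then |(4x + 3) + 17| = 4|x + 5| < 4·(ϵ/4) = ϵ.

δ = ϵ/4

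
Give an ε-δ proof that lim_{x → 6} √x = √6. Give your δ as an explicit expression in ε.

δ = min(6, √6·ε)

Suppose ε > 0. We want δ > 0 such that 0 < |x − 6| < δ implies |√x − √6| < ε.
Multiplying by the conjugate, |√x − √6| = |x − 6|/(√x + √6).
Restrict δ ≤ 6 so that |x − 6| < 6 forces x > 0, and then √x + √6 > √6.
Hence |√x − √6| < |x − 6|/√6, which is < ε once |x − 6| < √6·ε.
Take δ = min(6, √6·ε). If 0 < |x − 6| < δ then x > 0 and |√x − √6| < |x − 6|/√6 < ε.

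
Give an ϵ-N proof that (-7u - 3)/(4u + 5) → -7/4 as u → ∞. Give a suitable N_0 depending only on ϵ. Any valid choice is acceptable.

Let ϵ > 0. We seek N_0 > 0 such that u > N_0 implies |(-7u - 3)/(4u + 5) + 7/4| < ϵ.
(-7u - 3)/(4u + 5) + 7/4 = (4(-7u - 3) − (-7)(4u + 5)) / (4(4u + 5)) = 23/(4(4u + 5)).
For u > 0 we have 4u + 5 > 4u, so |(-7u - 3)/(4u + 5) + 7/4| = 23/(4(4u + 5)) < 23/(4·4u) = (23/16)/u.
Thus |(-7u - 3)/(4u + 5) + 7/4| < ϵ whenever u > (23/16)/ϵ.
Take N_0 = (23/16)/ϵ. If u > N_0 then |(-7u - 3)/(4u + 5) + 7/4| < (23/16)/u < ϵ.

N_0 = (23/16)/ϵ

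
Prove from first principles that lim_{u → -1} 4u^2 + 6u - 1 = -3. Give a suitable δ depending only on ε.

δ = min(2, ε/14)

Fix ε > 0. We want δ > 0 such that 0 < |u + 1| < δ implies |(4u^2 + 6u - 1) + 3| < ε.
(4u^2 + 6u - 1) + 3 = 4u^2 + 6u + 2 = (u + 1)(4u + 2).
So |(4u^2 + 6u - 1) + 3| = |u + 1|·|4u + 2|.
Require δ ≤ 2. Then |u + 1| < 2 gives |u| < 3, and by the triangle inequality |4u + 2| ≤ 4·3 + 2 = 14.
Hence |(4u^2 + 6u - 1) + 3| ≤ 14|u + 1| < ε provided |u + 1| < ε/14.
Choosing δ = min(2, ε/14) ensures both conditions, hence |(4u^2 + 6u - 1) + 3| < ε.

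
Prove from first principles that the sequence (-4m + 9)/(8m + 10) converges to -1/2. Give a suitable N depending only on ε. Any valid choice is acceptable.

Let ε > 0. For m ≥ 1, |(-4m + 9)/(8m + 10) + 1/2| = |112|/(8(8m + 10)) = 112/(8(8m + 10)).
Since 8m + 10 ≥ 8m for m ≥ 1, this is ≤ 112/(8·8m) = (7/4)/m.
So |(-4m + 9)/(8m + 10) + 1/2| < ε whenever m > (7/4)/ε.
Take N = (7/4)/ε. If m > N then |(-4m + 9)/(8m + 10) + 1/2| ≤ (7/4)/m < ε.

N = (7/4)/ε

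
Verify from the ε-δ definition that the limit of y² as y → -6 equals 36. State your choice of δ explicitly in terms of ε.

δ = min(1, ε/13)

Let ε > 0 be given. We seek δ > 0 with 0 < |y + 6| < δ ⇒ |y² − 36| < ε.
Factor: y² − 36 = (y + 6)(y - 6), so |y² − 36| = |y + 6|·|y - 6|.
Restrict δ ≤ 1. Then |y + 6| < 1 gives |y| < 7, so by the triangle inequality |y - 6| ≤ 7 + 6 = 13.
Hence |y² − 36| ≤ 13|y + 6|, which is < ε once |y + 6| < ε/13.
Take δ = min(1, ε/13). If 0 < |y + 6| < δ then both bounds hold and |y² − 36| ≤ 13|y + 6| < 13·(ε/13) = ε.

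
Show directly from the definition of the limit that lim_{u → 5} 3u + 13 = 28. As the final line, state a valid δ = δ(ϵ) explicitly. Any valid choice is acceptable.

δ = ϵ/3

Let ϵ > 0 be given. We need δ > 0 so that 0 < |u − 5| < δ implies |(3u + 13) − 28| < ϵ.
|(3u + 13) − 28| = |3u - 15| = 3|u − 5|.
Thus it suffices that |u − 5| < ϵ/3.
Take δ = ϵ/3. If 0 < |u − 5| < δ then |(3u + 13) − 28| = 3|u − 5| < 3·(ϵ/3) = ϵ.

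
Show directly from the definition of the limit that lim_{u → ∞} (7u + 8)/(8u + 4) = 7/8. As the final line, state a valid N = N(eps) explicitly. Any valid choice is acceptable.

N = (9/16)/eps

Fix eps > 0. We seek N > 0 such that u > N implies |(7u + 8)/(8u + 4) − (7/8)| < eps.
(7u + 8)/(8u + 4) − (7/8) = (8(7u + 8) − 7(8u + 4)) / (8(8u + 4)) = 36/(8(8u + 4)).
For u > 0 we have 8u + 4 > 8u, so |(7u + 8)/(8u + 4) − (7/8)| = 36/(8(8u + 4)) < 36/(8·8u) = (9/16)/u.
Thus |(7u + 8)/(8u + 4) − (7/8)| < eps whenever u > (9/16)/eps.
Take N = (9/16)/eps. If u > N then |(7u + 8)/(8u + 4) − (7/8)| < (9/16)/u < eps.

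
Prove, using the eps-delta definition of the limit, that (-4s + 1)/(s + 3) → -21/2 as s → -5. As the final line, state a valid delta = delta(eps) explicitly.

Let eps > 0. We want delta > 0 with 0 < |s + 5| < delta ⇒ |(-4s + 1)/(s + 3) + 21/2| < eps.
Combining over a common denominator, (-4s + 1)/(s + 3) + 21/2 = [(-4s + 1)·(-2) − 21·(s + 3)] / [(-2)·(s + 3)] = -13(s + 5) / ((-2)(s + 3)).
So |(-4s + 1)/(s + 3) + 21/2| = 13|s + 5| / (2·|s + 3|).
Restrict delta ≤ 1. Then |s + 5| < 1 gives |s + 3| = |(s + 5) + (-2)| ≥ 2 − 1 = 1.
Hence |(-4s + 1)/(s + 3) + 21/2| < 13|s + 5|/(2·1) = (13/2)|s + 5|, which is < eps once |s + 5| < (2/13)eps.
Take delta = min(1, (2/13)eps). Then 0 < |s + 5| < delta forces both bounds, so |(-4s + 1)/(s + 3) + 21/2| < eps.

delta = min(1, (2/13)eps)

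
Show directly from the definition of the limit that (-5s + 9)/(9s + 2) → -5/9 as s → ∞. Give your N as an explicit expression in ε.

N = (91/81)/ε

Suppose ε > 0. We seek N > 0 such that s > N implies |(-5s + 9)/(9s + 2) + 5/9| < ε.
(-5s + 9)/(9s + 2) + 5/9 = (9(-5s + 9) − (-5)(9s + 2)) / (9(9s + 2)) = 91/(9(9s + 2)).
For s > 0 we have 9s + 2 > 9s, so |(-5s + 9)/(9s + 2) + 5/9| = 91/(9(9s + 2)) < 91/(9·9s) = (91/81)/s.
Thus |(-5s + 9)/(9s + 2) + 5/9| < ε whenever s > (91/81)/ε.
Take N = (91/81)/ε. If s > N then |(-5s + 9)/(9s + 2) + 5/9| < (91/81)/s < ε.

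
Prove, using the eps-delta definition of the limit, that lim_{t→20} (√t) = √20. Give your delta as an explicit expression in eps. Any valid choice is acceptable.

delta = min(20, √20·eps)

Let eps > 0. We want delta > 0 such that 0 < |t − 20| < delta implies |√t − √20| < eps.
Multiplying by the conjugate, |√t − √20| = |t − 20|/(√t + √20).
Restrict delta ≤ 20 so that |t − 20| < 20 forces t > 0, and then √t + √20 > √20.
Hence |√t − √20| < |t − 20|/√20, which is < eps once |t − 20| < √20·eps.
Take delta = min(20, √20·eps). If 0 < |t − 20| < delta then t > 0 and |√t − √20| < |t − 20|/√20 < eps.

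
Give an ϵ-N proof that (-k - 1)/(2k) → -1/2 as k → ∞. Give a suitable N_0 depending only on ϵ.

N_0 = (1/2)/ϵ

Let ϵ > 0 be given. For k ≥ 1, |(-k - 1)/(2k) + 1/2| = |-2|/(2(2k)) = 2/(2(2k)).
Since 2k ≥ 2k for k ≥ 1, this is ≤ 2/(2·2k) = (1/2)/k.
So |(-k - 1)/(2k) + 1/2| < ϵ whenever k > (1/2)/ϵ.
Take N_0 = (1/2)/ϵ. If k > N_0 then |(-k - 1)/(2k) + 1/2| ≤ (1/2)/k < ϵ.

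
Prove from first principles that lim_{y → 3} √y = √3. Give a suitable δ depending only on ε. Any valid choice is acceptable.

Let ε > 0. We want δ > 0 such that 0 < |y − 3| < δ implies |√y − √3| < ε.
Rationalise: √y − √3 = (y − 3)/(√y + √3), so |√y − √3| = |y − 3|/(√y + √3).
Restrict δ ≤ 3 so that |y − 3| < 3 forces y > 0, and then √y + √3 > √3.
Hence |√y − √3| < |y − 3|/√3, which is < ε once |y − 3| < √3·ε.
Take δ = min(3, √3·ε). If 0 < |y − 3| < δ then y > 0 and |√y − √3| < |y − 3|/√3 < ε.

δ = min(3, √3·ε)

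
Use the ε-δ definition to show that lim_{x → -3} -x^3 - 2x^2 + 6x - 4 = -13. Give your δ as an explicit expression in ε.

δ = min(1, ε/23)

Fix ε > 0. We want δ > 0 such that 0 < |x + 3| < δ implies |(-x^3 - 2x^2 + 6x - 4) + 13| < ε.
(-x^3 - 2x^2 + 6x - 4) + 13 = -x^3 - 2x^2 + 6x + 9 = (x + 3)(-x^2 + x + 3).
So |(-x^3 - 2x^2 + 6x - 4) + 13| = |x + 3|·|-x^2 + x + 3|.
Assume first that |x + 3| < 1, so |x| < 4. Then |-x^2 + x + 3| ≤ 4^2 + 4 + 3 = 23.
Hence |(-x^3 - 2x^2 + 6x - 4) + 13| ≤ 23|x + 3| < ε provided |x + 3| < ε/23.
Choosing δ = min(1, ε/23) ensures both conditions, hence |(-x^3 - 2x^2 + 6x - 4) + 13| < ε.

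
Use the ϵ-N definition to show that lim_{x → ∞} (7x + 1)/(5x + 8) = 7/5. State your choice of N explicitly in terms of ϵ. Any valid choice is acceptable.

Let ϵ > 0. We seek N > 0 such that x > N implies |(7x + 1)/(5x + 8) − (7/5)| < ϵ.
(7x + 1)/(5x + 8) − (7/5) = (5(7x + 1) − 7(5x + 8)) / (5(5x + 8)) = -51/(5(5x + 8)).
For x > 0 we have 5x + 8 > 5x, so |(7x + 1)/(5x + 8) − (7/5)| = 51/(5(5x + 8)) < 51/(5·5x) = (51/25)/x.
Thus |(7x + 1)/(5x + 8) − (7/5)| < ϵ whenever x > (51/25)/ϵ.
Take N = (51/25)/ϵ. If x > N then |(7x + 1)/(5x + 8) − (7/5)| < (51/25)/x < ϵ.

N = (51/25)/ϵ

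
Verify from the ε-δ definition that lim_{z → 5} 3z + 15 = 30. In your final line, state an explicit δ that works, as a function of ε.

Fix ε > 0. We need δ > 0 so that 0 < |z − 5| < δ implies |(3z + 15) − 30| < ε.
Since (3z + 15) − 30 = 3(z − 5), we have |(3z + 15) − 30| = 3|z − 5|.
So 3|z − 5| < ε exactly when |z − 5| < ε/3.
Choosing δ = ε/3 gives |(3z + 15) − 30| = 3|z − 5| < ε whenever |z − 5| < δ.

δ = ε/3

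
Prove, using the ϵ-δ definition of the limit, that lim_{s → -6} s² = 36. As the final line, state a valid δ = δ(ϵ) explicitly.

δ = min(2, ϵ/14)

Let ϵ > 0. We seek δ > 0 with 0 < |s + 6| < δ ⇒ |s² − 36| < ϵ.
Factor: s² − 36 = (s + 6)(s - 6), so |s² − 36| = |s + 6|·|s - 6|.
Restrict δ ≤ 2. Then |s + 6| < 2 gives |s| < 8, so by the triangle inequality |s - 6| ≤ 8 + 6 = 14.
Hence |s² − 36| ≤ 14|s + 6|, which is < ϵ once |s + 6| < ϵ/14.
Take δ = min(2, ϵ/14). If 0 < |s + 6| < δ then both bounds hold and |s² − 36| ≤ 14|s + 6| < 14·(ϵ/14) = ϵ.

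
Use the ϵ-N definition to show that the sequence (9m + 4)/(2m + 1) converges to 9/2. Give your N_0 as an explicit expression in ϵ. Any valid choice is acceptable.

N_0 = (1/4)/ϵ

Let ϵ > 0. For m ≥ 1, |(9m + 4)/(2m + 1) − (9/2)| = |-1|/(2(2m + 1)) = 1/(2(2m + 1)).
Since 2m + 1 ≥ 2m for m ≥ 1, this is ≤ 1/(2·2m) = (1/4)/m.
So |(9m + 4)/(2m + 1) − (9/2)| < ϵ whenever m > (1/4)/ϵ.
Take N_0 = (1/4)/ϵ. If m > N_0 then |(9m + 4)/(2m + 1) − (9/2)| ≤ (1/4)/m < ϵ.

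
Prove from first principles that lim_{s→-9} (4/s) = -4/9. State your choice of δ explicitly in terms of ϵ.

δ = min(9/2, (81/8)ϵ)

Suppose ϵ > 0. We seek δ > 0 such that 0 < |s + 9| < δ implies |4/s + 4/9| < ϵ.
|4/s + 4/9| = 4·|-9 − s|/(9·|s|) = 4|s + 9|/(9|s|).
Require δ ≤ 9/2 so that |s| > 9 − 9/2 = 9/2, hence 9|s| > 81/2.
Then |4/s + 4/9| < 4|s + 9|/(81/2), which is < ϵ when |s + 9| < (81/8)ϵ.
Take δ = min(9/2, (81/8)ϵ). Then 0 < |s + 9| < δ gives both |s + 9| < 9/2 and |s + 9| < (81/8)ϵ, so |4/s + 4/9| < ϵ.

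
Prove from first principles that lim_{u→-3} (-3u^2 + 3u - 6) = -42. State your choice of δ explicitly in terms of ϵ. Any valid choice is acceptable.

δ = min(1, ϵ/24)

Let ϵ > 0 be given. We want δ > 0 such that 0 < |u + 3| < δ implies |(-3u^2 + 3u - 6) + 42| < ϵ.
(-3u^2 + 3u - 6) + 42 = -3u^2 + 3u + 36 = (u + 3)(-3u + 12).
So |(-3u^2 + 3u - 6) + 42| = |u + 3|·|-3u + 12|.
Require δ ≤ 1. Then |u + 3| < 1 gives |u| < 4, and by the triangle inequality |-3u + 12| ≤ 3·4 + 12 = 24.
Hence |(-3u^2 + 3u - 6) + 42| ≤ 24|u + 3| < ϵ provided |u + 3| < ϵ/24.
Take δ = min(1, ϵ/24). Then 0 < |u + 3| < δ gives both |u + 3| < 1 and |u + 3| < ϵ/24, so |(-3u^2 + 3u - 6) + 42| < ϵ.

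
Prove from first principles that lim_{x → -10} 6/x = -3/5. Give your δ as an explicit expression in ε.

Let ε > 0. We seek δ > 0 such that 0 < |x + 10| < δ implies |6/x + 3/5| < ε.
|6/x + 3/5| = 6·|-10 − x|/(10·|x|) = 6|x + 10|/(10|x|).
Require δ ≤ 5 so that |x| > 10 − 5 = 5, hence 10|x| > 50.
Then |6/x + 3/5| < 6|x + 10|/50, which is < ε when |x + 10| < (25/3)ε.
Take δ = min(5, (25/3)ε). Then 0 < |x + 10| < δ gives both |x + 10| < 5 and |x + 10| < (25/3)ε, so |6/x + 3/5| < ε.

δ = min(5, (25/3)ε)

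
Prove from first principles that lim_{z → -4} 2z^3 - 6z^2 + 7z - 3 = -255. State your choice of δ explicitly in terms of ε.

δ = min(1, ε/183)

Let ε > 0. We want δ > 0 such that 0 < |z + 4| < δ implies |(2z^3 - 6z^2 + 7z - 3) + 255| < ε.
(2z^3 - 6z^2 + 7z - 3) + 255 = 2z^3 - 6z^2 + 7z + 252 = (z + 4)(2z^2 - 14z + 63).
So |(2z^3 - 6z^2 + 7z - 3) + 255| = |z + 4|·|2z^2 - 14z + 63|.
Require δ ≤ 1. Then |z + 4| < 1 gives |z| < 5, and by the triangle inequality |2z^2 - 14z + 63| ≤ 2·5^2 + 14·5 + 63 = 183.
Hence |(2z^3 - 6z^2 + 7z - 3) + 255| ≤ 183|z + 4| < ε provided |z + 4| < ε/183.
Choosing δ = min(1, ε/183) ensures both conditions, hence |(2z^3 - 6z^2 + 7z - 3) + 255| < ε.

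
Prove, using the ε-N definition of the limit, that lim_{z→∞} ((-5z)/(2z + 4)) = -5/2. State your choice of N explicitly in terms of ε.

Fix ε > 0. We seek N > 0 such that z > N implies |(-5z)/(2z + 4) + 5/2| < ε.
(-5z)/(2z + 4) + 5/2 = (2(-5z) − (-5)(2z + 4)) / (2(2z + 4)) = 20/(2(2z + 4)).
For z > 0 we have 2z + 4 > 2z, so |(-5z)/(2z + 4) + 5/2| = 20/(2(2z + 4)) < 20/(2·2z) = 5/z.
Thus |(-5z)/(2z + 4) + 5/2| < ε whenever z > 5/ε.
Take N = 5/ε. If z > N then |(-5z)/(2z + 4) + 5/2| < 5/z < ε.

N = 5/ε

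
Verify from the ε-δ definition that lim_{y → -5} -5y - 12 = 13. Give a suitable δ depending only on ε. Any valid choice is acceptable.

Fix ε > 0. We need δ > 0 so that 0 < |y + 5| < δ implies |(-5y - 12) − 13| < ε.
|(-5y - 12) − 13| = |-5y - 25| = 5|y + 5|.
Thus it suffices that |y + 5| < ε/5.
Take δ = ε/5. If 0 < |y + 5| < δ then |(-5y - 12) − 13| = 5|y + 5| < 5·(ε/5) = ε.

δ = ε/5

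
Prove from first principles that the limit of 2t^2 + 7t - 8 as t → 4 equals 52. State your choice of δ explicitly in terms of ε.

Fix ε > 0. We want δ > 0 such that 0 < |t − 4| < δ implies |(2t^2 + 7t - 8) − 52| < ε.
(2t^2 + 7t - 8) − 52 = 2t^2 + 7t - 60 = (t − 4)(2t + 15).
So |(2t^2 + 7t - 8) − 52| = |t − 4|·|2t + 15|.
Assume first that |t − 4| < 1, so |t| < 5. Then |2t + 15| ≤ 2·5 + 15 = 25.
Hence |(2t^2 + 7t - 8) − 52| ≤ 25|t − 4| < ε provided |t − 4| < ε/25.
Choosing δ = min(1, ε/25) ensures both conditions, hence |(2t^2 + 7t - 8) − 52| < ε.

δ = min(1, ε/25)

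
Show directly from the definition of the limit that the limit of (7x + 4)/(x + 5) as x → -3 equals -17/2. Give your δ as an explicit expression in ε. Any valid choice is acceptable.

Let ε > 0. We want δ > 0 with 0 < |x + 3| < δ ⇒ |(7x + 4)/(x + 5) + 17/2| < ε.
Combining over a common denominator, (7x + 4)/(x + 5) + 17/2 = [(7x + 4)·2 − (-17)·(x + 5)] / [2·(x + 5)] = 31(x + 3) / (2(x + 5)).
So |(7x + 4)/(x + 5) + 17/2| = 31|x + 3| / (2·|x + 5|).
Require δ ≤ 1, so |x + 5| ≥ |2| − |x + 3| > 2 − 1 = 1.
Hence |(7x + 4)/(x + 5) + 17/2| < 31|x + 3|/(2·1) = (31/2)|x + 3|, which is < ε once |x + 3| < (2/31)ε.
Take δ = min(1, (2/31)ε). Then 0 < |x + 3| < δ forces both bounds, so |(7x + 4)/(x + 5) + 17/2| < ε.

δ = min(1, (2/31)ε)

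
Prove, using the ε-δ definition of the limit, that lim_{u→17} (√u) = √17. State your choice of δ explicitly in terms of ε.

Let ε > 0. We want δ > 0 such that 0 < |u − 17| < δ implies |√u − √17| < ε.
Multiplying by the conjugate, |√u − √17| = |u − 17|/(√u + √17).
Restrict δ ≤ 17 so that |u − 17| < 17 forces u > 0, and then √u + √17 > √17.
Hence |√u − √17| < |u − 17|/√17, which is < ε once |u − 17| < √17·ε.
Take δ = min(17, √17·ε). If 0 < |u − 17| < δ then u > 0 and |√u − √17| < |u − 17|/√17 < ε.

δ = min(17, √17·ε)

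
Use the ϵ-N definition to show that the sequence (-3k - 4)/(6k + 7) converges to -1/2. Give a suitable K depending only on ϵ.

K = (1/12)/ϵ

Suppose ϵ > 0. For k ≥ 1, |(-3k - 4)/(6k + 7) + 1/2| = |-3|/(6(6k + 7)) = 3/(6(6k + 7)).
Since 6k + 7 ≥ 6k for k ≥ 1, this is ≤ 3/(6·6k) = (1/12)/k.
So |(-3k - 4)/(6k + 7) + 1/2| < ϵ whenever k > (1/12)/ϵ.
Take K = (1/12)/ϵ. If k > K then |(-3k - 4)/(6k + 7) + 1/2| ≤ (1/12)/k < ϵ.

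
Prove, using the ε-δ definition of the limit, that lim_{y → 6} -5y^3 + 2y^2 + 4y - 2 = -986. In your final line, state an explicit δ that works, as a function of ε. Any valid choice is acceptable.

Let ε > 0. We want δ > 0 such that 0 < |y − 6| < δ implies |(-5y^3 + 2y^2 + 4y - 2) + 986| < ε.
(-5y^3 + 2y^2 + 4y - 2) + 986 = -5y^3 + 2y^2 + 4y + 984 = (y − 6)(-5y^2 - 28y - 164).
So |(-5y^3 + 2y^2 + 4y - 2) + 986| = |y − 6|·|-5y^2 - 28y - 164|.
Assume first that |y − 6| < 2, so |y| < 8. Then |-5y^2 - 28y - 164| ≤ 5·8^2 + 28·8 + 164 = 708.
Hence |(-5y^3 + 2y^2 + 4y - 2) + 986| ≤ 708|y − 6| < ε provided |y − 6| < ε/708.
Choosing δ = min(2, ε/708) ensures both conditions, hence |(-5y^3 + 2y^2 + 4y - 2) + 986| < ε.

δ = min(2, ε/708)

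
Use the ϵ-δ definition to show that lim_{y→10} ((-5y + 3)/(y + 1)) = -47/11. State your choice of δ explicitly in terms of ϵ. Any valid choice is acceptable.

δ = min(11/2, (121/16)ϵ)

Let ϵ > 0. We want δ > 0 with 0 < |y − 10| < δ ⇒ |(-5y + 3)/(y + 1) + 47/11| < ϵ.
Combining over a common denominator, (-5y + 3)/(y + 1) + 47/11 = [(-5y + 3)·11 − (-47)·(y + 1)] / [11·(y + 1)] = -8(y − 10) / (11(y + 1)).
So |(-5y + 3)/(y + 1) + 47/11| = 8|y − 10| / (11·|y + 1|).
Restrict δ ≤ 11/2. Then |y − 10| < 11/2 gives |y + 1| = |(y − 10) + 11| ≥ 11 − 11/2 = 11/2.
Hence |(-5y + 3)/(y + 1) + 47/11| < 8|y − 10|/(11·(11/2)) = (16/121)|y − 10|, which is < ϵ once |y − 10| < (121/16)ϵ.
Take δ = min(11/2, (121/16)ϵ). Then 0 < |y − 10| < δ forces both bounds, so |(-5y + 3)/(y + 1) + 47/11| < ϵ.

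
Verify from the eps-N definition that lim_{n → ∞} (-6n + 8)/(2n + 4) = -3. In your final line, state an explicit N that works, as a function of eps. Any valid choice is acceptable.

Let eps > 0. For n ≥ 1, |(-6n + 8)/(2n + 4) + 3| = |40|/(2(2n + 4)) = 40/(2(2n + 4)).
Since 2n + 4 ≥ 2n for n ≥ 1, this is ≤ 40/(2·2n) = 10/n.
So |(-6n + 8)/(2n + 4) + 3| < eps whenever n > 10/eps.
Take N = 10/eps. If n > N then |(-6n + 8)/(2n + 4) + 3| ≤ 10/n < eps.

N = 10/eps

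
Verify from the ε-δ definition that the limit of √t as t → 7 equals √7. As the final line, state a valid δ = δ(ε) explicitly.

δ = min(7, √7·ε)

Let ε > 0 be given. We want δ > 0 such that 0 < |t − 7| < δ implies |√t − √7| < ε.
Rationalise: √t − √7 = (t − 7)/(√t + √7), so |√t − √7| = |t − 7|/(√t + √7).
Restrict δ ≤ 7 so that |t − 7| < 7 forces t > 0, and then √t + √7 > √7.
Hence |√t − √7| < |t − 7|/√7, which is < ε once |t − 7| < √7·ε.
Take δ = min(7, √7·ε). If 0 < |t − 7| < δ then t > 0 and |√t − √7| < |t − 7|/√7 < ε.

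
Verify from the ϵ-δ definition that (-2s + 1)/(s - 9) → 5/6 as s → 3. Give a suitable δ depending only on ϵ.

δ = min(3, (18/17)ϵ)

Fix ϵ > 0. We want δ > 0 with 0 < |s − 3| < δ ⇒ |(-2s + 1)/(s - 9) − (5/6)| < ϵ.
Combining over a common denominator, (-2s + 1)/(s - 9) − (5/6) = [(-2s + 1)·(-6) − (-5)·(s - 9)] / [(-6)·(s - 9)] = 17(s − 3) / ((-6)(s - 9)).
So |(-2s + 1)/(s - 9) − (5/6)| = 17|s − 3| / (6·|s − 9|).
Restrict δ ≤ 3. Then |s − 3| < 3 gives |s − 9| = |(s − 3) + (-6)| ≥ 6 − 3 = 3.
Hence |(-2s + 1)/(s - 9) − (5/6)| < 17|s − 3|/(6·3) = (17/18)|s − 3|, which is < ϵ once |s − 3| < (18/17)ϵ.
Take δ = min(3, (18/17)ϵ). Then 0 < |s − 3| < δ forces both bounds, so |(-2s + 1)/(s - 9) − (5/6)| < ϵ.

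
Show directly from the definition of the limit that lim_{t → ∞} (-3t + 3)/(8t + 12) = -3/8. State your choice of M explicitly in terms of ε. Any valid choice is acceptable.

Suppose ε > 0. We seek M > 0 such that t > M implies |(-3t + 3)/(8t + 12) + 3/8| < ε.
(-3t + 3)/(8t + 12) + 3/8 = (8(-3t + 3) − (-3)(8t + 12)) / (8(8t + 12)) = 60/(8(8t + 12)).
For t > 0 we have 8t + 12 > 8t, so |(-3t + 3)/(8t + 12) + 3/8| = 60/(8(8t + 12)) < 60/(8·8t) = (15/16)/t.
Thus |(-3t + 3)/(8t + 12) + 3/8| < ε whenever t > (15/16)/ε.
Take M = (15/16)/ε. If t > M then |(-3t + 3)/(8t + 12) + 3/8| < (15/16)/t < ε.

M = (15/16)/ε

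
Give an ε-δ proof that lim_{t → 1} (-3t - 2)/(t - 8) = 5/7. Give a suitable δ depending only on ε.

δ = min(7/2, (49/52)ε)

Let ε > 0 be given. We want δ > 0 with 0 < |t − 1| < δ ⇒ |(-3t - 2)/(t - 8) − (5/7)| < ε.
Combining over a common denominator, (-3t - 2)/(t - 8) − (5/7) = [(-3t - 2)·(-7) − (-5)·(t - 8)] / [(-7)·(t - 8)] = 26(t − 1) / ((-7)(t - 8)).
So |(-3t - 2)/(t - 8) − (5/7)| = 26|t − 1| / (7·|t − 8|).
Require δ ≤ 7/2, so |t − 8| ≥ |-7| − |t − 1| > 7 − 7/2 = 7/2.
Hence |(-3t - 2)/(t - 8) − (5/7)| < 26|t − 1|/(7·(7/2)) = (52/49)|t − 1|, which is < ε once |t − 1| < (49/52)ε.
Take δ = min(7/2, (49/52)ε). Then 0 < |t − 1| < δ forces both bounds, so |(-3t - 2)/(t - 8) − (5/7)| < ε.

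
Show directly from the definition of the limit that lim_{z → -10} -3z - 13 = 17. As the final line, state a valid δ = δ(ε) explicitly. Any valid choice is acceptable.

δ = ε/3

Let ε > 0. We need δ > 0 so that 0 < |z + 10| < δ implies |(-3z - 13) − 17| < ε.
Since (-3z - 13) − 17 = -3(z + 10), we have |(-3z - 13) − 17| = 3|z + 10|.
Thus it suffices that |z + 10| < ε/3.
Choosing δ = ε/3 gives |(-3z - 13) − 17| = 3|z + 10| < ε whenever |z + 10| < δ.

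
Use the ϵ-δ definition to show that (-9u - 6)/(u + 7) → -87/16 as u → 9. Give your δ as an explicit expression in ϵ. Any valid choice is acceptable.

Let ϵ > 0. We want δ > 0 with 0 < |u − 9| < δ ⇒ |(-9u - 6)/(u + 7) + 87/16| < ϵ.
Combining over a common denominator, (-9u - 6)/(u + 7) + 87/16 = [(-9u - 6)·16 − (-87)·(u + 7)] / [16·(u + 7)] = -57(u − 9) / (16(u + 7)).
So |(-9u - 6)/(u + 7) + 87/16| = 57|u − 9| / (16·|u + 7|).
Restrict δ ≤ 8. Then |u − 9| < 8 gives |u + 7| = |(u − 9) + 16| ≥ 16 − 8 = 8.
Hence |(-9u - 6)/(u + 7) + 87/16| < 57|u − 9|/(16·8) = (57/128)|u − 9|, which is < ϵ once |u − 9| < (128/57)ϵ.
Take δ = min(8, (128/57)ϵ). Then 0 < |u − 9| < δ forces both bounds, so |(-9u - 6)/(u + 7) + 87/16| < ϵ.

δ = min(8, (128/57)ϵ)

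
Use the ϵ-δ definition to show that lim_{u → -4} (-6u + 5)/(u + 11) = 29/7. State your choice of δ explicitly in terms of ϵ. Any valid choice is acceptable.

Let ϵ > 0 be given. We want δ > 0 with 0 < |u + 4| < δ ⇒ |(-6u + 5)/(u + 11) − (29/7)| < ϵ.
Combining over a common denominator, (-6u + 5)/(u + 11) − (29/7) = [(-6u + 5)·7 − 29·(u + 11)] / [7·(u + 11)] = -71(u + 4) / (7(u + 11)).
So |(-6u + 5)/(u + 11) − (29/7)| = 71|u + 4| / (7·|u + 11|).
Require δ ≤ 7/2, so |u + 11| ≥ |7| − |u + 4| > 7 − 7/2 = 7/2.
Hence |(-6u + 5)/(u + 11) − (29/7)| < 71|u + 4|/(7·(7/2)) = (142/49)|u + 4|, which is < ϵ once |u + 4| < (49/142)ϵ.
Take δ = min(7/2, (49/142)ϵ). Then 0 < |u + 4| < δ forces both bounds, so |(-6u + 5)/(u + 11) − (29/7)| < ϵ.

δ = min(7/2, (49/142)ϵ)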